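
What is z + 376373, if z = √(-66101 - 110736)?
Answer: 376373 + I*√176837 ≈ 3.7637e+5 + 420.52*I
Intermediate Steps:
z = I*√176837 (z = √(-176837) = I*√176837 ≈ 420.52*I)
z + 376373 = I*√176837 + 376373 = 376373 + I*√176837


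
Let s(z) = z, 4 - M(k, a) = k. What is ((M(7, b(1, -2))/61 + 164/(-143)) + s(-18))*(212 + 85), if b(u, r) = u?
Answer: -4521069/793 ≈ -5701.2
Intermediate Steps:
M(k, a) = 4 - k
((M(7, b(1, -2))/61 + 164/(-143)) + s(-18))*(212 + 85) = (((4 - 1*7)/61 + 164/(-143)) - 18)*(212 + 85) = (((4 - 7)*(1/61) + 164*(-1/143)) - 18)*297 = ((-3*1/61 - 164/143) - 18)*297 = ((-3/61 - 164/143) - 18)*297 = (-10433/8723 - 18)*297 = -167447/8723*297 = -4521069/793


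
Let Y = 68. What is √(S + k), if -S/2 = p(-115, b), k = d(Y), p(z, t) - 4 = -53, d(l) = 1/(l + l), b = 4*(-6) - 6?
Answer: 3*√50354/68 ≈ 9.8999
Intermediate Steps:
b = -30 (b = -24 - 6 = -30)
d(l) = 1/(2*l)
p(z, t) = -49 (p(z, t) = 4 - 53 = -49)
k = 1/136 (k = (½)/68 = (½)*(1/68) = 1/136 ≈ 0.0073529)
S = 98 (S = -2*(-49) = 98)
√(S + k) = √(98 + 1/136) = √(13329/136) = 3*√50354/68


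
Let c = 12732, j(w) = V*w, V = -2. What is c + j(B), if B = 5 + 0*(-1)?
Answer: 12722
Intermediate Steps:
B = 5 (B = 5 + 0 = 5)
j(w) = -2*w
c + j(B) = 12732 - 2*5 = 12732 - 10 = 12722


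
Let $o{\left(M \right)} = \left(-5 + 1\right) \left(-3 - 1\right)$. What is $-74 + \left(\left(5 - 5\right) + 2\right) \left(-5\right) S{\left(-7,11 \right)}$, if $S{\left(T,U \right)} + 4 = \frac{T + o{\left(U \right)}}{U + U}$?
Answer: $- \frac{419}{11} \approx -38.091$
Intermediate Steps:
$o{\left(M \right)} = 16$ ($o{\left(M \right)} = \left(-4\right) \left(-4\right) = 16$)
$S{\left(T,U \right)} = -4 + \frac{16 + T}{2 U}$ ($S{\left(T,U \right)} = -4 + \frac{T + 16}{U + U} = -4 + \frac{16 + T}{2 U}$)
$-74 + \left(\left(5 - 5\right) + 2\right) \left(-5\right) S{\left(-7,11 \right)} = -74 + \left(\left(5 - 5\right) + 2\right) \left(-5\right) \frac{16 - 7 - 88}{2 \cdot 11} = -74 + \left(\left(5 - 5\right) + 2\right) \left(-5\right) \frac{1}{2} \cdot \frac{1}{11} \left(16 - 7 - 88\right) = -74 + \left(0 + 2\right) \left(-5\right) \frac{1}{2} \cdot \frac{1}{11} \left(-79\right) = -74 + 2 \left(-5\right) \left(- \frac{79}{22}\right) = -74 - - \frac{395}{11} = -74 + \frac{395}{11} = - \frac{419}{11}$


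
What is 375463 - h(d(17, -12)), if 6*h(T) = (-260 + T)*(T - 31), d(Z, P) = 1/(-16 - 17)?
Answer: 1222244149/3267 ≈ 3.7412e+5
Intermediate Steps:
d(Z, P) = -1/33 (d(Z, P) = 1/(-33) = -1/33)
h(T) = (-260 + T)*(-31 + T)/6 (h(T) = ((-260 + T)*(T - 31))/6 = ((-260 + T)*(-31 + T))/6 = (-260 + T)*(-31 + T)/6)
375463 - h(d(17, -12)) = 375463 - (4030/3 - 97/2*(-1/33) + (-1/33)²/6) = 375463 - (4030/3 + 97/66 + (⅙)*(1/1089)) = 375463 - (4030/3 + 97/66 + 1/6534) = 375463 - 1*4393472/3267 = 375463 - 4393472/3267 = 1222244149/3267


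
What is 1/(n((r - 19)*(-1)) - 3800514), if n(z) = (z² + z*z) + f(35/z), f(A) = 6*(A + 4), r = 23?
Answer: -2/7601021 ≈ -2.6312e-7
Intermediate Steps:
f(A) = 24 + 6*A (f(A) = 6*(4 + A) = 24 + 6*A)
n(z) = 24 + 2*z² + 210/z (n(z) = (z² + z*z) + (24 + 6*(35/z)) = (z² + z²) + (24 + 210/z) = 2*z² + (24 + 210/z) = 24 + 2*z² + 210/z)
1/(n((r - 19)*(-1)) - 3800514) = 1/((24 + 2*((23 - 19)*(-1))² + 210/(((23 - 19)*(-1)))) - 3800514) = 1/((24 + 2*(4*(-1))² + 210/((4*(-1)))) - 3800514) = 1/((24 + 2*(-4)² + 210/(-4)) - 3800514) = 1/((24 + 2*16 + 210*(-¼)) - 3800514) = 1/((24 + 32 - 105/2) - 3800514) = 1/(7/2 - 3800514) = 1/(-7601021/2) = -2/7601021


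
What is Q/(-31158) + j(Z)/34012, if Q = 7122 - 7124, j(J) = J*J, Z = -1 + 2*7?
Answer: 2666863/529872948 ≈ 0.0050330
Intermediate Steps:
Z = 13 (Z = -1 + 14 = 13)
j(J) = J²
Q = -2
Q/(-31158) + j(Z)/34012 = -2/(-31158) + 13²/34012 = -2*(-1/31158) + 169*(1/34012) = 1/15579 + 169/34012 = 2666863/529872948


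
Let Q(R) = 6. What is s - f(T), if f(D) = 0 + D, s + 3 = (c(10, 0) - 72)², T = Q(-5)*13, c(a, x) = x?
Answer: 5103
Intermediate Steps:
T = 78 (T = 6*13 = 78)
s = 5181 (s = -3 + (0 - 72)² = -3 + (-72)² = -3 + 5184 = 5181)
f(D) = D
s - f(T) = 5181 - 1*78 = 5181 - 78 = 5103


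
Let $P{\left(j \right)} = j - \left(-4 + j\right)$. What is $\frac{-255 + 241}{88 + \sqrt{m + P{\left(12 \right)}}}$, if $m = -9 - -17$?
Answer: $- \frac{308}{1933} + \frac{7 \sqrt{3}}{1933} \approx -0.15307$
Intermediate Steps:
$m = 8$ ($m = -9 + 17 = 8$)
$P{\left(j \right)} = 4$
$\frac{-255 + 241}{88 + \sqrt{m + P{\left(12 \right)}}} = \frac{-255 + 241}{88 + \sqrt{8 + 4}} = - \frac{14}{88 + \sqrt{12}} = - \frac{14}{88 + 2 \sqrt{3}}$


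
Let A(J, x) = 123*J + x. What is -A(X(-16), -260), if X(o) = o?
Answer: 2228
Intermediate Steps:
A(J, x) = x + 123*J
-A(X(-16), -260) = -(-260 + 123*(-16)) = -(-260 - 1968) = -1*(-2228) = 2228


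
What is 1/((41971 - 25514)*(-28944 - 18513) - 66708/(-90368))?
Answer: -22592/17644348571931 ≈ -1.2804e-9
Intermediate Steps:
1/((41971 - 25514)*(-28944 - 18513) - 66708/(-90368)) = 1/(16457*(-47457) - 66708*(-1/90368)) = 1/(-780999849 + 16677/22592) = 1/(-17644348571931/22592) = -22592/17644348571931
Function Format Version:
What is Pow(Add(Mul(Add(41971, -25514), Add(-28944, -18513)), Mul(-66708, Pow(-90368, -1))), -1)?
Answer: Rational(-22592, 17644348571931) ≈ -1.2804e-9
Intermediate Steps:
Pow(Add(Mul(Add(41971, -25514), Add(-28944, -18513)), Mul(-66708, Pow(-90368, -1))), -1) = Pow(Add(Mul(16457, -47457), Mul(-66708, Rational(-1, 90368))), -1) = Pow(Add(-780999849, Rational(16677, 22592)), -1) = Pow(Rational(-17644348571931, 22592), -1) = Rational(-22592, 17644348571931)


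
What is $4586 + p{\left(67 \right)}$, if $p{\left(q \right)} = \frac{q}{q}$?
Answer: $4587$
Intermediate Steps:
$p{\left(q \right)} = 1$
$4586 + p{\left(67 \right)} = 4586 + 1 = 4587$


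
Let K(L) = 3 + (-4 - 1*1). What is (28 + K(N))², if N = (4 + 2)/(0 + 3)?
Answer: 676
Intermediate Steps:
N = 2 (N = 6/3 = 6*(⅓) = 2)
K(L) = -2 (K(L) = 3 + (-4 - 1) = 3 - 5 = -2)
(28 + K(N))² = (28 - 2)² = 26² = 676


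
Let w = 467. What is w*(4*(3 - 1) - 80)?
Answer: -33624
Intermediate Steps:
w*(4*(3 - 1) - 80) = 467*(4*(3 - 1) - 80) = 467*(4*2 - 80) = 467*(8 - 80) = 467*(-72) = -33624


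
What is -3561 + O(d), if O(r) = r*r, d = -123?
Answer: 11568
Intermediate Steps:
O(r) = r²
-3561 + O(d) = -3561 + (-123)² = -3561 + 15129 = 11568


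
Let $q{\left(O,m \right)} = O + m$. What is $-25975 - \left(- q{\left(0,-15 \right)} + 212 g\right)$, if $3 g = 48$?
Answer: $-29382$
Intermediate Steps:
$g = 16$ ($g = \frac{1}{3} \cdot 48 = 16$)
$-25975 - \left(- q{\left(0,-15 \right)} + 212 g\right) = -25975 + \left(\left(0 - 15\right) - 3392\right) = -25975 - 3407 = -29382$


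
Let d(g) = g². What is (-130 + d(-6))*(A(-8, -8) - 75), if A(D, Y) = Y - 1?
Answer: 7896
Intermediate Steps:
A(D, Y) = -1 + Y
(-130 + d(-6))*(A(-8, -8) - 75) = (-130 + (-6)²)*((-1 - 8) - 75) = (-130 + 36)*(-9 - 75) = -94*(-84) = 7896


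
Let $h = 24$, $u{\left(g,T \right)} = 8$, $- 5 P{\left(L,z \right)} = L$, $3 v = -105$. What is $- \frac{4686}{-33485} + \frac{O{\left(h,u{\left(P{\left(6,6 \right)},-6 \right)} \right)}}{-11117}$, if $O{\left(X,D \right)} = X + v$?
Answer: $\frac{52462597}{372252745} \approx 0.14093$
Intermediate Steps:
$v = -35$ ($v = \frac{1}{3} \left(-105\right) = -35$)
$P{\left(L,z \right)} = - \frac{L}{5}$
$O{\left(X,D \right)} = -35 + X$ ($O{\left(X,D \right)} = X - 35 = -35 + X$)
$- \frac{4686}{-33485} + \frac{O{\left(h,u{\left(P{\left(6,6 \right)},-6 \right)} \right)}}{-11117} = - \frac{4686}{-33485} + \frac{-35 + 24}{-11117} = \left(-4686\right) \left(- \frac{1}{33485}\right) - - \frac{11}{11117} = \frac{4686}{33485} + \frac{11}{11117} = \frac{52462597}{372252745}$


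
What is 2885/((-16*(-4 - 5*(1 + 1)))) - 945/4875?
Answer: 923513/72800 ≈ 12.686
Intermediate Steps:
2885/((-16*(-4 - 5*(1 + 1)))) - 945/4875 = 2885/((-16*(-4 - 5*2))) - 945*1/4875 = 2885/((-16*(-4 - 10))) - 63/325 = 2885/((-16*(-14))) - 63/325 = 2885/224 - 63/325 = 923513/72800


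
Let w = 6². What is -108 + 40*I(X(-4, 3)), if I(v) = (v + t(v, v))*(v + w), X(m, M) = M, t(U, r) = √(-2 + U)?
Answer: 6132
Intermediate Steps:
w = 36
I(v) = (36 + v)*(v + √(-2 + v)) (I(v) = (v + √(-2 + v))*(v + 36) = (v + √(-2 + v))*(36 + v) = (36 + v)*(v + √(-2 + v)))
-108 + 40*I(X(-4, 3)) = -108 + 40*(3² + 36*3 + 36*√(-2 + 3) + 3*√(-2 + 3)) = -108 + 40*(9 + 108 + 36*√1 + 3*√1) = -108 + 40*(9 + 108 + 36*1 + 3*1) = -108 + 40*(9 + 108 + 36 + 3) = -108 + 40*156 = -108 + 6240 = 6132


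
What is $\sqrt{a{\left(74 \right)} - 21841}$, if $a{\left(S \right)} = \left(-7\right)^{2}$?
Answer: $4 i \sqrt{1362} \approx 147.62 i$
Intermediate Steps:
$a{\left(S \right)} = 49$
$\sqrt{a{\left(74 \right)} - 21841} = \sqrt{49 - 21841} = \sqrt{-21792} = 4 i \sqrt{1362}$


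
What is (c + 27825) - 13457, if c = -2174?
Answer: 12194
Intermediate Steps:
(c + 27825) - 13457 = (-2174 + 27825) - 13457 = 25651 - 13457 = 12194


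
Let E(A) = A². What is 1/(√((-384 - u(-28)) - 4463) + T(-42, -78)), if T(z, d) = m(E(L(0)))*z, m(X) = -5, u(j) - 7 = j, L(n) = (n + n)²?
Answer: 105/24463 - I*√4826/48926 ≈ 0.0042922 - 0.0014199*I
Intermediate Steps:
L(n) = 4*n² (L(n) = (2*n)² = 4*n²)
u(j) = 7 + j
T(z, d) = -5*z
1/(√((-384 - u(-28)) - 4463) + T(-42, -78)) = 1/(√((-384 - (7 - 28)) - 4463) - 5*(-42)) = 1/(√((-384 - 1*(-21)) - 4463) + 210) = 1/(√((-384 + 21) - 4463) + 210) = 1/(√(-363 - 4463) + 210) = 1/(√(-4826) + 210) = 1/(I*√4826 + 210) = 1/(210 + I*√4826)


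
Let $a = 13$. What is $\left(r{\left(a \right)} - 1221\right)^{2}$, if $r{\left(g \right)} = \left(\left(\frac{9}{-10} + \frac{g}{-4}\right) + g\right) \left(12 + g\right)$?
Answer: $\frac{15992001}{16} \approx 9.995 \cdot 10^{5}$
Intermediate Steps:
$r{\left(g \right)} = \left(12 + g\right) \left(- \frac{9}{10} + \frac{3 g}{4}\right)$ ($r{\left(g \right)} = \left(\left(9 \left(- \frac{1}{10}\right) + g \left(- \frac{1}{4}\right)\right) + g\right) \left(12 + g\right) = \left(\left(- \frac{9}{10} - \frac{g}{4}\right) + g\right) \left(12 + g\right) = \left(- \frac{9}{10} + \frac{3 g}{4}\right) \left(12 + g\right) = \left(12 + g\right) \left(- \frac{9}{10} + \frac{3 g}{4}\right)$)
$\left(r{\left(a \right)} - 1221\right)^{2} = \left(\left(- \frac{54}{5} + \frac{3 \cdot 13^{2}}{4} + \frac{81}{10} \cdot 13\right) - 1221\right)^{2} = \left(\left(- \frac{54}{5} + \frac{3}{4} \cdot 169 + \frac{1053}{10}\right) - 1221\right)^{2} = \left(\left(- \frac{54}{5} + \frac{507}{4} + \frac{1053}{10}\right) - 1221\right)^{2} = \left(\frac{885}{4} - 1221\right)^{2} = \left(- \frac{3999}{4}\right)^{2} = \frac{15992001}{16}$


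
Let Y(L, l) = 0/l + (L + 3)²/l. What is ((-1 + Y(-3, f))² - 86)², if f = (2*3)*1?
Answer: 7225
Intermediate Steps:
f = 6 (f = 6*1 = 6)
Y(L, l) = (3 + L)²/l (Y(L, l) = 0 + (3 + L)²/l = (3 + L)²/l)
((-1 + Y(-3, f))² - 86)² = ((-1 + (3 - 3)²/6)² - 86)² = ((-1 + (⅙)*0²)² - 86)² = ((-1 + (⅙)*0)² - 86)² = ((-1 + 0)² - 86)² = ((-1)² - 86)² = (1 - 86)² = (-85)² = 7225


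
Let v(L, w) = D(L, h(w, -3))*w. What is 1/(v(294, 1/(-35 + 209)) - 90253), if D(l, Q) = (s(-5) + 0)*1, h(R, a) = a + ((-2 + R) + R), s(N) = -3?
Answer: -58/5234675 ≈ -1.1080e-5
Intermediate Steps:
h(R, a) = -2 + a + 2*R (h(R, a) = a + (-2 + 2*R) = -2 + a + 2*R)
D(l, Q) = -3 (D(l, Q) = (-3 + 0)*1 = -3*1 = -3)
v(L, w) = -3*w
1/(v(294, 1/(-35 + 209)) - 90253) = 1/(-3/(-35 + 209) - 90253) = 1/(-3/174 - 90253) = 1/(-3*1/174 - 90253) = 1/(-1/58 - 90253) = 1/(-5234675/58) = -58/5234675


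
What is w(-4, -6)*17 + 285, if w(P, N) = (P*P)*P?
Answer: -803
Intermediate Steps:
w(P, N) = P³ (w(P, N) = P²*P = P³)
w(-4, -6)*17 + 285 = (-4)³*17 + 285 = -64*17 + 285 = -1088 + 285 = -803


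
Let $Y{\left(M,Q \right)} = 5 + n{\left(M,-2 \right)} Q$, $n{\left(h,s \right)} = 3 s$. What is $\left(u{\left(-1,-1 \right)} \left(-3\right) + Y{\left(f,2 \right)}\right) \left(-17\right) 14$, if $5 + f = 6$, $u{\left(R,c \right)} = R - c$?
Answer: $1666$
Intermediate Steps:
$f = 1$ ($f = -5 + 6 = 1$)
$Y{\left(M,Q \right)} = 5 - 6 Q$ ($Y{\left(M,Q \right)} = 5 + 3 \left(-2\right) Q = 5 - 6 Q$)
$\left(u{\left(-1,-1 \right)} \left(-3\right) + Y{\left(f,2 \right)}\right) \left(-17\right) 14 = \left(\left(-1 - -1\right) \left(-3\right) + \left(5 - 12\right)\right) \left(-17\right) 14 = \left(\left(-1 + 1\right) \left(-3\right) + \left(5 - 12\right)\right) \left(-17\right) 14 = \left(0 \left(-3\right) - 7\right) \left(-17\right) 14 = \left(0 - 7\right) \left(-17\right) 14 = \left(-7\right) \left(-17\right) 14 = 119 \cdot 14 = 1666$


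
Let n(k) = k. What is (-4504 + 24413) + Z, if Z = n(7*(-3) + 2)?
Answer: 19890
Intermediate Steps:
Z = -19 (Z = 7*(-3) + 2 = -21 + 2 = -19)
(-4504 + 24413) + Z = (-4504 + 24413) - 19 = 19909 - 19 = 19890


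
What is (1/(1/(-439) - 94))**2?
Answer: 192721/1702965289 ≈ 0.00011317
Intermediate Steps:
(1/(1/(-439) - 94))**2 = (1/(-1/439 - 94))**2 = (1/(-41267/439))**2 = (-439/41267)**2 = 192721/1702965289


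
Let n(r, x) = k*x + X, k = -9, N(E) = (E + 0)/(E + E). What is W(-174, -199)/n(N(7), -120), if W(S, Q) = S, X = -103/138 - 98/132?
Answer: -66033/409295 ≈ -0.16133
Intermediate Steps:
N(E) = ½ (N(E) = E/((2*E)) = E*(1/(2*E)) = ½)
X = -1130/759 (X = -103*1/138 - 98*1/132 = -103/138 - 49/66 = -1130/759 ≈ -1.4888)
n(r, x) = -1130/759 - 9*x (n(r, x) = -9*x - 1130/759 = -1130/759 - 9*x)
W(-174, -199)/n(N(7), -120) = -174/(-1130/759 - 9*(-120)) = -174/(-1130/759 + 1080) = -174/818590/759 = -174*759/818590 = -66033/409295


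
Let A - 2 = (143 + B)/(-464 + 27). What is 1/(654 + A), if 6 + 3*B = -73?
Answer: 1311/859666 ≈ 0.0015250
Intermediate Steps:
B = -79/3 (B = -2 + (1/3)*(-73) = -2 - 73/3 = -79/3 ≈ -26.333)
A = 2272/1311 (A = 2 + (143 - 79/3)/(-464 + 27) = 2 + (350/3)/(-437) = 2 + (350/3)*(-1/437) = 2 - 350/1311 = 2272/1311 ≈ 1.7330)
1/(654 + A) = 1/(654 + 2272/1311) = 1/(859666/1311) = 1311/859666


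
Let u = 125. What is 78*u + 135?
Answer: 9885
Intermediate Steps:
78*u + 135 = 78*125 + 135 = 9750 + 135 = 9885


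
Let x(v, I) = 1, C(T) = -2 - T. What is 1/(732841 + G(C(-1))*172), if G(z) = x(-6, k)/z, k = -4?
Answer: 1/732669 ≈ 1.3649e-6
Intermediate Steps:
G(z) = 1/z
1/(732841 + G(C(-1))*172) = 1/(732841 + 172/(-2 - 1*(-1))) = 1/(732841 + 172/(-2 + 1)) = 1/(732841 + 172/(-1)) = 1/(732841 - 1*172) = 1/(732841 - 172) = 1/732669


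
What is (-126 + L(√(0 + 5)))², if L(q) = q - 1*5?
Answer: (131 - √5)² ≈ 16580.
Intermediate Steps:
L(q) = -5 + q (L(q) = q - 5 = -5 + q)
(-126 + L(√(0 + 5)))² = (-126 + (-5 + √(0 + 5)))² = (-126 + (-5 + √5))² = (-131 + √5)²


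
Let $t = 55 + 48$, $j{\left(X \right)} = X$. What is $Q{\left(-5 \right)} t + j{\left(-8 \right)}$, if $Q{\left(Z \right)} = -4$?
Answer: $-420$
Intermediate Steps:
$t = 103$
$Q{\left(-5 \right)} t + j{\left(-8 \right)} = \left(-4\right) 103 - 8 = -412 - 8 = -420$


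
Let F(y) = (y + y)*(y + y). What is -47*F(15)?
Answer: -42300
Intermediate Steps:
F(y) = 4*y² (F(y) = (2*y)*(2*y) = 4*y²)
-47*F(15) = -188*15² = -188*225 = -47*900 = -42300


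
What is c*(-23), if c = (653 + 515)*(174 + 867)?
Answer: -27965424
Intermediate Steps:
c = 1215888 (c = 1168*1041 = 1215888)
c*(-23) = 1215888*(-23) = -27965424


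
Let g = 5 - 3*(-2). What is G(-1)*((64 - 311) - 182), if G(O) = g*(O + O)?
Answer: 9438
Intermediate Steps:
g = 11 (g = 5 + 6 = 11)
G(O) = 22*O (G(O) = 11*(O + O) = 11*(2*O) = 22*O)
G(-1)*((64 - 311) - 182) = (22*(-1))*((64 - 311) - 182) = -22*(-247 - 182) = -22*(-429) = 9438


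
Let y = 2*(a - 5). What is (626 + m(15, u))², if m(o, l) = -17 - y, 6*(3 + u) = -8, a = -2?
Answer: 388129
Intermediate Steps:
u = -13/3 (u = -3 + (⅙)*(-8) = -3 - 4/3 = -13/3 ≈ -4.3333)
y = -14 (y = 2*(-2 - 5) = 2*(-7) = -14)
m(o, l) = -3 (m(o, l) = -17 - 1*(-14) = -17 + 14 = -3)
(626 + m(15, u))² = (626 - 3)² = 623² = 388129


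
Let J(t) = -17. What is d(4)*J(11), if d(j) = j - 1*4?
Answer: 0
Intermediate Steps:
d(j) = -4 + j (d(j) = j - 4 = -4 + j)
d(4)*J(11) = (-4 + 4)*(-17) = 0*(-17) = 0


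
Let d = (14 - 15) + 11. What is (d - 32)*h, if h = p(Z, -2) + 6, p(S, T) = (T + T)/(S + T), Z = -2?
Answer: -154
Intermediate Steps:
p(S, T) = 2*T/(S + T) (p(S, T) = (2*T)/(S + T) = 2*T/(S + T))
h = 7 (h = 2*(-2)/(-2 - 2) + 6 = 2*(-2)/(-4) + 6 = 2*(-2)*(-¼) + 6 = 1 + 6 = 7)
d = 10 (d = -1 + 11 = 10)
(d - 32)*h = (10 - 32)*7 = -22*7 = -154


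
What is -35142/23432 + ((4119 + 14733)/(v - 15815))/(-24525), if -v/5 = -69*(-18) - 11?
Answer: -1577880719453/1052124625500 ≈ -1.4997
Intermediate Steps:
v = -6155 (v = -5*(-69*(-18) - 11) = -5*(1242 - 11) = -5*1231 = -6155)
-35142/23432 + ((4119 + 14733)/(v - 15815))/(-24525) = -35142/23432 + ((4119 + 14733)/(-6155 - 15815))/(-24525) = -35142*1/23432 + (18852/(-21970))*(-1/24525) = -17571/11716 + (18852*(-1/21970))*(-1/24525) = -17571/11716 - 9426/10985*(-1/24525) = -17571/11716 + 3142/89802375 = -1577880719453/1052124625500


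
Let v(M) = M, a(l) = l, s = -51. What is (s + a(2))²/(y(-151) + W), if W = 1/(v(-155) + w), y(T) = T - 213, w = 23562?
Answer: -56200207/8520147 ≈ -6.5962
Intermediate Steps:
y(T) = -213 + T
W = 1/23407 (W = 1/(-155 + 23562) = 1/23407 ≈ 4.2722e-5)
(s + a(2))²/(y(-151) + W) = (-51 + 2)²/((-213 - 151) + 1/23407) = (-49)²/(-364 + 1/23407) = 2401/(-8520147/23407) = 2401*(-23407/8520147) = -56200207/8520147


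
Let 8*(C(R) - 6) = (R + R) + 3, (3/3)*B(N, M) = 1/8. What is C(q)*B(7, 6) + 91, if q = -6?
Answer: 5863/64 ≈ 91.609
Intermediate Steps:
B(N, M) = 1/8
C(R) = 51/8 + R/4 (C(R) = 6 + ((R + R) + 3)/8 = 6 + (2*R + 3)/8 = 6 + (3 + 2*R)/8 = 6 + (3/8 + R/4) = 51/8 + R/4)
C(q)*B(7, 6) + 91 = (51/8 + (1/4)*(-6))*(1/8) + 91 = (51/8 - 3/2)*(1/8) + 91 = (39/8)*(1/8) + 91 = 39/64 + 91 = 5863/64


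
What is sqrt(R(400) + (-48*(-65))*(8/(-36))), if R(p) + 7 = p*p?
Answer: sqrt(1433697)/3 ≈ 399.12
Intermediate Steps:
R(p) = -7 + p**2 (R(p) = -7 + p*p = -7 + p**2)
sqrt(R(400) + (-48*(-65))*(8/(-36))) = sqrt((-7 + 400**2) + (-48*(-65))*(8/(-36))) = sqrt((-7 + 160000) + 3120*(8*(-1/36))) = sqrt(159993 + 3120*(-2/9)) = sqrt(159993 - 2080/3) = sqrt(477899/3) = sqrt(1433697)/3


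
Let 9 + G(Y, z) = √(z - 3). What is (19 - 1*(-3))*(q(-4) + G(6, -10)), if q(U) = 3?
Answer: -132 + 22*I*√13 ≈ -132.0 + 79.322*I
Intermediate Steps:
G(Y, z) = -9 + √(-3 + z) (G(Y, z) = -9 + √(z - 3) = -9 + √(-3 + z))
(19 - 1*(-3))*(q(-4) + G(6, -10)) = (19 - 1*(-3))*(3 + (-9 + √(-3 - 10))) = (19 + 3)*(3 + (-9 + √(-13))) = 22*(3 + (-9 + I*√13)) = 22*(-6 + I*√13) = -132 + 22*I*√13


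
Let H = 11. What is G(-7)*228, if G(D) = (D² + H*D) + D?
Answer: -7980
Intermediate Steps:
G(D) = D² + 12*D (G(D) = (D² + 11*D) + D = D² + 12*D)
G(-7)*228 = -7*(12 - 7)*228 = -7*5*228 = -35*228 = -7980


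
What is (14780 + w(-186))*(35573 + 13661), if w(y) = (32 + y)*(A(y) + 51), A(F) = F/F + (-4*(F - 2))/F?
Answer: 33858221800/93 ≈ 3.6407e+8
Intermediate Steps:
A(F) = 1 + (8 - 4*F)/F (A(F) = 1 + (-4*(-2 + F))/F = 1 + (8 - 4*F)/F)
w(y) = (32 + y)*(48 + 8/y) (w(y) = (32 + y)*((-3 + 8/y) + 51) = (32 + y)*(48 + 8/y))
(14780 + w(-186))*(35573 + 13661) = (14780 + (1544 + 48*(-186) + 256/(-186)))*(35573 + 13661) = (14780 + (1544 - 8928 + 256*(-1/186)))*49234 = (14780 + (1544 - 8928 - 128/93))*49234 = (14780 - 686840/93)*49234 = (687700/93)*49234 = 33858221800/93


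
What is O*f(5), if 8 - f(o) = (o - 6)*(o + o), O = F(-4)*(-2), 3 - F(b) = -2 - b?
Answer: -36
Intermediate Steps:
F(b) = 5 + b (F(b) = 3 - (-2 - b) = 3 + (2 + b) = 5 + b)
O = -2 (O = (5 - 4)*(-2) = 1*(-2) = -2)
f(o) = 8 - 2*o*(-6 + o) (f(o) = 8 - (o - 6)*(o + o) = 8 - (-6 + o)*2*o = 8 - 2*o*(-6 + o))
O*f(5) = -2*(8 - 2*5² + 12*5) = -2*(8 - 2*25 + 60) = -2*(8 - 50 + 60) = -2*18 = -36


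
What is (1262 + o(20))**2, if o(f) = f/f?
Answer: 1595169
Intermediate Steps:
o(f) = 1
(1262 + o(20))**2 = (1262 + 1)**2 = 1263**2 = 1595169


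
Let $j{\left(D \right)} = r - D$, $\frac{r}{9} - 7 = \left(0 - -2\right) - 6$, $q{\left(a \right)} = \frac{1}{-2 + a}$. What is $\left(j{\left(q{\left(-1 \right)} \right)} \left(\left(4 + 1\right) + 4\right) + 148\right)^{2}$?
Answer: $155236$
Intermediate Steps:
$r = 27$ ($r = 63 + 9 \left(\left(0 - -2\right) - 6\right) = 63 + 9 \left(\left(0 + 2\right) - 6\right) = 63 + 9 \left(2 - 6\right) = 63 + 9 \left(-4\right) = 63 - 36 = 27$)
$j{\left(D \right)} = 27 - D$
$\left(j{\left(q{\left(-1 \right)} \right)} \left(\left(4 + 1\right) + 4\right) + 148\right)^{2} = \left(\left(27 - \frac{1}{-2 - 1}\right) \left(\left(4 + 1\right) + 4\right) + 148\right)^{2} = \left(\left(27 - \frac{1}{-3}\right) \left(5 + 4\right) + 148\right)^{2} = \left(\left(27 - - \frac{1}{3}\right) 9 + 148\right)^{2} = \left(\left(27 + \frac{1}{3}\right) 9 + 148\right)^{2} = \left(\frac{82}{3} \cdot 9 + 148\right)^{2} = \left(246 + 148\right)^{2} = 394^{2} = 155236$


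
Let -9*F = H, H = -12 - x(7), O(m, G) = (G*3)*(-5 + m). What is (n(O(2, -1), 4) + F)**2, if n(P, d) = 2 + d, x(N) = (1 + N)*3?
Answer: 100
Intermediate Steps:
x(N) = 3 + 3*N
O(m, G) = 3*G*(-5 + m) (O(m, G) = (3*G)*(-5 + m) = 3*G*(-5 + m))
H = -36 (H = -12 - (3 + 3*7) = -12 - (3 + 21) = -12 - 1*24 = -12 - 24 = -36)
F = 4 (F = -1/9*(-36) = 4)
(n(O(2, -1), 4) + F)**2 = ((2 + 4) + 4)**2 = (6 + 4)**2 = 10**2 = 100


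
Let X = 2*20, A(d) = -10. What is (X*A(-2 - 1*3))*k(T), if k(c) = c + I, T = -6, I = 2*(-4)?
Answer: 5600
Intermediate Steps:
I = -8
k(c) = -8 + c (k(c) = c - 8 = -8 + c)
X = 40
(X*A(-2 - 1*3))*k(T) = (40*(-10))*(-8 - 6) = -400*(-14) = 5600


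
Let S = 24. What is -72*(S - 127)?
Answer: 7416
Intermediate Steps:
-72*(S - 127) = -72*(24 - 127) = -72*(-103) = 7416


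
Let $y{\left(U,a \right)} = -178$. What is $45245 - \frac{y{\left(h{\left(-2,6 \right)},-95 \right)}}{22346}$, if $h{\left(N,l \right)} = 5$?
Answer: $\frac{505522474}{11173} \approx 45245.0$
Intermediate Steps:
$45245 - \frac{y{\left(h{\left(-2,6 \right)},-95 \right)}}{22346} = 45245 - - \frac{178}{22346} = 45245 - \left(-178\right) \frac{1}{22346} = 45245 - - \frac{89}{11173} = 45245 + \frac{89}{11173} = \frac{505522474}{11173}$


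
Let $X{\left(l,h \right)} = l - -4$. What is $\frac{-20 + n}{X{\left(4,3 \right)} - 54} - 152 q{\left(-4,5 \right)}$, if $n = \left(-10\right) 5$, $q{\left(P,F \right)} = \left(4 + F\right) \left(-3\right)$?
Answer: $\frac{94427}{23} \approx 4105.5$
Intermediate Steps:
$q{\left(P,F \right)} = -12 - 3 F$
$X{\left(l,h \right)} = 4 + l$ ($X{\left(l,h \right)} = l + 4 = 4 + l$)
$n = -50$
$\frac{-20 + n}{X{\left(4,3 \right)} - 54} - 152 q{\left(-4,5 \right)} = \frac{-20 - 50}{\left(4 + 4\right) - 54} - 152 \left(-12 - 15\right) = - \frac{70}{8 - 54} - 152 \left(-12 - 15\right) = - \frac{70}{-46} - -4104 = \left(-70\right) \left(- \frac{1}{46}\right) + 4104 = \frac{35}{23} + 4104 = \frac{94427}{23}$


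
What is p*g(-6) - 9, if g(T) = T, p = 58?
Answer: -357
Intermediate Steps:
p*g(-6) - 9 = 58*(-6) - 9 = -348 - 9 = -357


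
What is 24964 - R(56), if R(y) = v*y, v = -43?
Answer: 27372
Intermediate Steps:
R(y) = -43*y
24964 - R(56) = 24964 - (-43)*56 = 24964 - 1*(-2408) = 24964 + 2408 = 27372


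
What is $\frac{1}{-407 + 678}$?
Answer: $\frac{1}{271} \approx 0.00369$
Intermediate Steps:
$\frac{1}{-407 + 678} = \frac{1}{271}$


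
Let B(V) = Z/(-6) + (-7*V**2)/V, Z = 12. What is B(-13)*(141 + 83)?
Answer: 19936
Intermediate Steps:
B(V) = -2 - 7*V (B(V) = 12/(-6) + (-7*V**2)/V = 12*(-1/6) - 7*V = -2 - 7*V)
B(-13)*(141 + 83) = (-2 - 7*(-13))*(141 + 83) = (-2 + 91)*224 = 89*224 = 19936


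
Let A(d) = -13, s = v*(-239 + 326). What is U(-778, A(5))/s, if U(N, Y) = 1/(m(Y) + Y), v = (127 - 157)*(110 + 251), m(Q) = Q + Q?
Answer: 1/36746190 ≈ 2.7214e-8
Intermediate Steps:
m(Q) = 2*Q
v = -10830 (v = -30*361 = -10830)
s = -942210 (s = -10830*(-239 + 326) = -10830*87 = -942210)
U(N, Y) = 1/(3*Y) (U(N, Y) = 1/(2*Y + Y) = 1/(3*Y))
U(-778, A(5))/s = ((⅓)/(-13))/(-942210) = ((⅓)*(-1/13))*(-1/942210) = -1/39*(-1/942210) = 1/36746190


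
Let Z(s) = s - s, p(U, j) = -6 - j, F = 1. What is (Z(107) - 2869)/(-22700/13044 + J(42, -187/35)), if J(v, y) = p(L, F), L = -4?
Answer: 9355809/28502 ≈ 328.25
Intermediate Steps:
J(v, y) = -7 (J(v, y) = -6 - 1*1 = -6 - 1 = -7)
Z(s) = 0
(Z(107) - 2869)/(-22700/13044 + J(42, -187/35)) = (0 - 2869)/(-22700/13044 - 7) = -2869/(-22700*1/13044 - 7) = -2869/(-5675/3261 - 7) = -2869/(-28502/3261) = -2869*(-3261/28502) = 9355809/28502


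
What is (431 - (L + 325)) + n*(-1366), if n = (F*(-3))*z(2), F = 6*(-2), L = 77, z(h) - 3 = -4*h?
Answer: 245909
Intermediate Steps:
z(h) = 3 - 4*h
F = -12
n = -180 (n = (-12*(-3))*(3 - 4*2) = 36*(3 - 8) = 36*(-5) = -180)
(431 - (L + 325)) + n*(-1366) = (431 - (77 + 325)) - 180*(-1366) = (431 - 1*402) + 245880 = (431 - 402) + 245880 = 29 + 245880 = 245909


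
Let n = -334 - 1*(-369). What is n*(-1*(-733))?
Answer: 25655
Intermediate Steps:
n = 35 (n = -334 + 369 = 35)
n*(-1*(-733)) = 35*(-1*(-733)) = 35*733 = 25655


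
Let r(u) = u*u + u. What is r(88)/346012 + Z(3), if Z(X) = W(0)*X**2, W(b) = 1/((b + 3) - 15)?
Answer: -251677/346012 ≈ -0.72736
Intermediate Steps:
r(u) = u + u**2 (r(u) = u**2 + u = u + u**2)
W(b) = 1/(-12 + b) (W(b) = 1/((3 + b) - 15) = 1/(-12 + b))
Z(X) = -X**2/12 (Z(X) = X**2/(-12 + 0) = X**2/(-12) = -X**2/12)
r(88)/346012 + Z(3) = (88*(1 + 88))/346012 - 1/12*3**2 = (88*89)*(1/346012) - 1/12*9 = 7832*(1/346012) - 3/4 = 1958/86503 - 3/4 = -251677/346012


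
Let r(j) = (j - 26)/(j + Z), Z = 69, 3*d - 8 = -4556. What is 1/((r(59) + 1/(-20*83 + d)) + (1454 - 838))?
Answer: 50816/31315741 ≈ 0.0016227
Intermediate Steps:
d = -1516 (d = 8/3 + (1/3)*(-4556) = 8/3 - 4556/3 = -1516)
r(j) = (-26 + j)/(69 + j) (r(j) = (j - 26)/(j + 69) = (-26 + j)/(69 + j))
1/((r(59) + 1/(-20*83 + d)) + (1454 - 838)) = 1/(((-26 + 59)/(69 + 59) + 1/(-20*83 - 1516)) + (1454 - 838)) = 1/((33/128 + 1/(-1660 - 1516)) + 616) = 1/(((1/128)*33 + 1/(-3176)) + 616) = 1/((33/128 - 1/3176) + 616) = 1/(13085/50816 + 616) = 1/(31315741/50816) = 50816/31315741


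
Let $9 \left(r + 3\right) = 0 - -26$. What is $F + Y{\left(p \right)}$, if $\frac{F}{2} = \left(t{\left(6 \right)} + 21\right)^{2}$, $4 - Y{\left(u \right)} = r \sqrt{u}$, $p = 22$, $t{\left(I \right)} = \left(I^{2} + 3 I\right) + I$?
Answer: $13126 + \frac{\sqrt{22}}{9} \approx 13127.0$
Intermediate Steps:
$r = - \frac{1}{9}$ ($r = -3 + \frac{0 - -26}{9} = -3 + \frac{0 + 26}{9} = -3 + \frac{1}{9} \cdot 26 = -3 + \frac{26}{9} = - \frac{1}{9} \approx -0.11111$)
$t{\left(I \right)} = I^{2} + 4 I$
$Y{\left(u \right)} = 4 + \frac{\sqrt{u}}{9}$ ($Y{\left(u \right)} = 4 - - \frac{\sqrt{u}}{9} = 4 + \frac{\sqrt{u}}{9}$)
$F = 13122$ ($F = 2 \left(6 \left(4 + 6\right) + 21\right)^{2} = 2 \left(6 \cdot 10 + 21\right)^{2} = 2 \left(60 + 21\right)^{2} = 2 \cdot 81^{2} = 2 \cdot 6561 = 13122$)
$F + Y{\left(p \right)} = 13122 + \left(4 + \frac{\sqrt{22}}{9}\right) = 13126 + \frac{\sqrt{22}}{9}$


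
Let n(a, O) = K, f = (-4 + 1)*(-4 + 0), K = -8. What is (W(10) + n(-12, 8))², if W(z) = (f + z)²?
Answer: 226576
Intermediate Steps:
f = 12 (f = -3*(-4) = 12)
n(a, O) = -8
W(z) = (12 + z)²
(W(10) + n(-12, 8))² = ((12 + 10)² - 8)² = (22² - 8)² = (484 - 8)² = 476² = 226576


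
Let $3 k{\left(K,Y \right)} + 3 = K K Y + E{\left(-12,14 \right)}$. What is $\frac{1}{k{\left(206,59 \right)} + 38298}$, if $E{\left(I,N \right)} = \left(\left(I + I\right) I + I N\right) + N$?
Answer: $\frac{3}{2618749} \approx 1.1456 \cdot 10^{-6}$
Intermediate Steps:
$E{\left(I,N \right)} = N + 2 I^{2} + I N$ ($E{\left(I,N \right)} = \left(2 I I + I N\right) + N = \left(2 I^{2} + I N\right) + N = N + 2 I^{2} + I N$)
$k{\left(K,Y \right)} = \frac{131}{3} + \frac{Y K^{2}}{3}$ ($k{\left(K,Y \right)} = -1 + \frac{K K Y + \left(14 + 2 \left(-12\right)^{2} - 168\right)}{3} = -1 + \frac{K^{2} Y + \left(14 + 2 \cdot 144 - 168\right)}{3} = -1 + \frac{Y K^{2} + \left(14 + 288 - 168\right)}{3} = -1 + \frac{Y K^{2} + 134}{3} = -1 + \frac{134 + Y K^{2}}{3} = -1 + \left(\frac{134}{3} + \frac{Y K^{2}}{3}\right) = \frac{131}{3} + \frac{Y K^{2}}{3}$)
$\frac{1}{k{\left(206,59 \right)} + 38298} = \frac{1}{\left(\frac{131}{3} + \frac{1}{3} \cdot 59 \cdot 206^{2}\right) + 38298} = \frac{1}{\left(\frac{131}{3} + \frac{1}{3} \cdot 59 \cdot 42436\right) + 38298} = \frac{1}{\left(\frac{131}{3} + \frac{2503724}{3}\right) + 38298} = \frac{1}{\frac{2503855}{3} + 38298} = \frac{1}{\frac{2618749}{3}} = \frac{3}{2618749}$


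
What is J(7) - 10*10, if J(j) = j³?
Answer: 243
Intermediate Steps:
J(7) - 10*10 = 7³ - 10*10 = 343 - 100 = 243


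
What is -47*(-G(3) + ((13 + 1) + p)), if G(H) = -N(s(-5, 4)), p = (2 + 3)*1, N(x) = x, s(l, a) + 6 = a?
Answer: -799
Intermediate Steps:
s(l, a) = -6 + a
p = 5 (p = 5*1 = 5)
G(H) = 2 (G(H) = -(-6 + 4) = -1*(-2) = 2)
-47*(-G(3) + ((13 + 1) + p)) = -47*(-1*2 + ((13 + 1) + 5)) = -47*(-2 + (14 + 5)) = -47*(-2 + 19) = -47*17 = -799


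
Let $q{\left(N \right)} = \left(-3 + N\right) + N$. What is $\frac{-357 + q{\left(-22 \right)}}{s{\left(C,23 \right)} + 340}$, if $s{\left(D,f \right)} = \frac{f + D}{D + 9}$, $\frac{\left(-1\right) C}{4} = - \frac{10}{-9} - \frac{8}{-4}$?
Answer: $- \frac{12524}{10445} \approx -1.199$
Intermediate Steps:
$q{\left(N \right)} = -3 + 2 N$
$C = - \frac{112}{9}$ ($C = - 4 \left(- \frac{10}{-9} - \frac{8}{-4}\right) = - 4 \left(\left(-10\right) \left(- \frac{1}{9}\right) - -2\right) = - 4 \left(\frac{10}{9} + 2\right) = \left(-4\right) \frac{28}{9} = - \frac{112}{9} \approx -12.444$)
$s{\left(D,f \right)} = \frac{D + f}{9 + D}$
$\frac{-357 + q{\left(-22 \right)}}{s{\left(C,23 \right)} + 340} = \frac{-357 + \left(-3 + 2 \left(-22\right)\right)}{\frac{- \frac{112}{9} + 23}{9 - \frac{112}{9}} + 340} = \frac{-357 - 47}{\frac{1}{- \frac{31}{9}} \cdot \frac{95}{9} + 340} = \frac{-357 - 47}{\left(- \frac{9}{31}\right) \frac{95}{9} + 340} = - \frac{404}{- \frac{95}{31} + 340} = - \frac{404}{\frac{10445}{31}} = \left(-404\right) \frac{31}{10445} = - \frac{12524}{10445}$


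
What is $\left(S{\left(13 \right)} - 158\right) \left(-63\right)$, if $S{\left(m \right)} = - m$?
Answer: $10773$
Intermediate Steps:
$\left(S{\left(13 \right)} - 158\right) \left(-63\right) = \left(\left(-1\right) 13 - 158\right) \left(-63\right) = \left(-13 - 158\right) \left(-63\right) = \left(-171\right) \left(-63\right) = 10773$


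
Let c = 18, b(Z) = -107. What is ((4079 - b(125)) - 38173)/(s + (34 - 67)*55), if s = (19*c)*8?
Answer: -11329/307 ≈ -36.902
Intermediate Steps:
s = 2736 (s = (19*18)*8 = 342*8 = 2736)
((4079 - b(125)) - 38173)/(s + (34 - 67)*55) = ((4079 - 1*(-107)) - 38173)/(2736 + (34 - 67)*55) = ((4079 + 107) - 38173)/(2736 - 33*55) = (4186 - 38173)/(2736 - 1815) = -33987/921 = -33987*1/921 = -11329/307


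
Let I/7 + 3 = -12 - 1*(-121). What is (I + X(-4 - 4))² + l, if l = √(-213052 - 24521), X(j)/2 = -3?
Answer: 541696 + 9*I*√2933 ≈ 5.417e+5 + 487.41*I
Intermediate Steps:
X(j) = -6 (X(j) = 2*(-3) = -6)
I = 742 (I = -21 + 7*(-12 - 1*(-121)) = -21 + 7*(-12 + 121) = -21 + 7*109 = -21 + 763 = 742)
l = 9*I*√2933 (l = √(-237573) = 9*I*√2933 ≈ 487.41*I)
(I + X(-4 - 4))² + l = (742 - 6)² + 9*I*√2933 = 736² + 9*I*√2933 = 541696 + 9*I*√2933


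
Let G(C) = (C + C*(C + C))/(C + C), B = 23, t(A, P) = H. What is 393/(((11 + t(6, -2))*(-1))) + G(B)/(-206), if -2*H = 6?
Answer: -40573/824 ≈ -49.239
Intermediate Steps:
H = -3 (H = -1/2*6 = -3)
t(A, P) = -3
G(C) = (C + 2*C**2)/(2*C) (G(C) = (C + C*(2*C))/((2*C)) = (C + 2*C**2)*(1/(2*C)) = (C + 2*C**2)/(2*C))
393/(((11 + t(6, -2))*(-1))) + G(B)/(-206) = 393/(((11 - 3)*(-1))) + (1/2 + 23)/(-206) = 393/((8*(-1))) + (47/2)*(-1/206) = 393/(-8) - 47/412 = 393*(-1/8) - 47/412 = -393/8 - 47/412 = -40573/824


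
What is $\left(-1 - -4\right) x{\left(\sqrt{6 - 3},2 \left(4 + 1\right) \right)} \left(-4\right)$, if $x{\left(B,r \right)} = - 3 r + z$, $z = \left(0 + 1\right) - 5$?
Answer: $408$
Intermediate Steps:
$z = -4$ ($z = 1 - 5 = -4$)
$x{\left(B,r \right)} = -4 - 3 r$ ($x{\left(B,r \right)} = - 3 r - 4 = -4 - 3 r$)
$\left(-1 - -4\right) x{\left(\sqrt{6 - 3},2 \left(4 + 1\right) \right)} \left(-4\right) = \left(-1 - -4\right) \left(-4 - 3 \cdot 2 \left(4 + 1\right)\right) \left(-4\right) = \left(-1 + 4\right) \left(-4 - 3 \cdot 2 \cdot 5\right) \left(-4\right) = 3 \left(-4 - 30\right) \left(-4\right) = 3 \left(-34\right) \left(-4\right) = \left(-102\right) \left(-4\right) = 408$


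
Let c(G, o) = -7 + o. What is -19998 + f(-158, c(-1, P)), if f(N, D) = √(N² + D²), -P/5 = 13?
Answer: -19998 + 2*√7537 ≈ -19824.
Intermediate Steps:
P = -65 (P = -5*13 = -65)
f(N, D) = √(D² + N²)
-19998 + f(-158, c(-1, P)) = -19998 + √((-7 - 65)² + (-158)²) = -19998 + √((-72)² + 24964) = -19998 + √(5184 + 24964) = -19998 + √30148 = -19998 + 2*√7537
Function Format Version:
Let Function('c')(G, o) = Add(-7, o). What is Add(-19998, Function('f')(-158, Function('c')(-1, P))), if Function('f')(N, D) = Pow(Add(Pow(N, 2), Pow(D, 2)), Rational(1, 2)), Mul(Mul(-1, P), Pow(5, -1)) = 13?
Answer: Add(-19998, Mul(2, Pow(7537, Rational(1, 2)))) ≈ -19824.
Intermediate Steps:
P = -65 (P = Mul(-5, 13) = -65)
Function('f')(N, D) = Pow(Add(Pow(D, 2), Pow(N, 2)), Rational(1, 2))
Add(-19998, Function('f')(-158, Function('c')(-1, P))) = Add(-19998, Pow(Add(Pow(Add(-7, -65), 2), Pow(-158, 2)), Rational(1, 2))) = Add(-19998, Pow(Add(Pow(-72, 2), 24964), Rational(1, 2))) = Add(-19998, Pow(Add(5184, 24964), Rational(1, 2))) = Add(-19998, Pow(30148, Rational(1, 2))) = Add(-19998, Mul(2, Pow(7537, Rational(1, 2))))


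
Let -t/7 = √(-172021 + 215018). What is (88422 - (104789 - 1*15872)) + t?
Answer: -495 - 7*√42997 ≈ -1946.5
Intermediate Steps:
t = -7*√42997 (t = -7*√(-172021 + 215018) = -7*√42997 ≈ -1451.5)
(88422 - (104789 - 1*15872)) + t = (88422 - (104789 - 1*15872)) - 7*√42997 = (88422 - (104789 - 15872)) - 7*√42997 = (88422 - 1*88917) - 7*√42997 = (88422 - 88917) - 7*√42997 = -495 - 7*√42997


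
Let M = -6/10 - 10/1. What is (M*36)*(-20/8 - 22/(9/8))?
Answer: 42082/5 ≈ 8416.4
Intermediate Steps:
M = -53/5 (M = -6*⅒ - 10*1 = -⅗ - 10 = -53/5 ≈ -10.600)
(M*36)*(-20/8 - 22/(9/8)) = (-53/5*36)*(-20/8 - 22/(9/8)) = -1908*(-20*⅛ - 22/(9*(⅛)))/5 = -1908*(-5/2 - 22/9/8)/5 = -1908*(-5/2 - 22*8/9)/5 = -1908*(-5/2 - 176/9)/5 = -1908/5*(-397/18) = 42082/5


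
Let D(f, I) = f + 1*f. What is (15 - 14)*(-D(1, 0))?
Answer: -2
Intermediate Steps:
D(f, I) = 2*f (D(f, I) = f + f = 2*f)
(15 - 14)*(-D(1, 0)) = (15 - 14)*(-2) = 1*(-1*2) = 1*(-2) = -2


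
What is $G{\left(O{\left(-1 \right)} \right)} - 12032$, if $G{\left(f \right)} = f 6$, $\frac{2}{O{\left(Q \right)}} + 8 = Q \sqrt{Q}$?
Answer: $- \frac{782176}{65} + \frac{12 i}{65} \approx -12033.0 + 0.18462 i$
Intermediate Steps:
$O{\left(Q \right)} = \frac{2}{-8 + Q^{\frac{3}{2}}}$ ($O{\left(Q \right)} = \frac{2}{-8 + Q \sqrt{Q}} = \frac{2}{-8 + Q^{\frac{3}{2}}}$)
$G{\left(f \right)} = 6 f$
$G{\left(O{\left(-1 \right)} \right)} - 12032 = 6 \frac{2}{-8 + \left(-1\right)^{\frac{3}{2}}} - 12032 = 6 \frac{2}{-8 - i} - 12032 = 6 \cdot 2 \frac{-8 + i}{65} - 12032 = 6 \frac{2 \left(-8 + i\right)}{65} - 12032 = \frac{12 \left(-8 + i\right)}{65} - 12032 = -12032 + \frac{12 \left(-8 + i\right)}{65}$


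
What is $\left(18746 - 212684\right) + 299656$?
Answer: $105718$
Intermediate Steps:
$\left(18746 - 212684\right) + 299656 = -193938 + 299656 = 105718$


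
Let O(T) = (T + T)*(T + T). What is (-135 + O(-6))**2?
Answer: 81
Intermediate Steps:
O(T) = 4*T**2 (O(T) = (2*T)*(2*T) = 4*T**2)
(-135 + O(-6))**2 = (-135 + 4*(-6)**2)**2 = (-135 + 4*36)**2 = (-135 + 144)**2 = 9**2 = 81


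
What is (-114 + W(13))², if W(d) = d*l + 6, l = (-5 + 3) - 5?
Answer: 39601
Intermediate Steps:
l = -7 (l = -2 - 5 = -7)
W(d) = 6 - 7*d (W(d) = d*(-7) + 6 = -7*d + 6 = 6 - 7*d)
(-114 + W(13))² = (-114 + (6 - 7*13))² = (-114 + (6 - 91))² = (-114 - 85)² = (-199)² = 39601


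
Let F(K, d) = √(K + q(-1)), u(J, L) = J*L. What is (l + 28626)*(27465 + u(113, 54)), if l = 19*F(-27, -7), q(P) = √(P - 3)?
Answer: 960888942 + 637773*√(-27 + 2*I) ≈ 9.6101e+8 + 3.3162e+6*I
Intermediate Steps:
q(P) = √(-3 + P)
F(K, d) = √(K + 2*I) (F(K, d) = √(K + √(-3 - 1)) = √(K + √(-4)) = √(K + 2*I))
l = 19*√(-27 + 2*I) ≈ 3.654 + 98.794*I
(l + 28626)*(27465 + u(113, 54)) = (19*√(-27 + 2*I) + 28626)*(27465 + 113*54) = (28626 + 19*√(-27 + 2*I))*(27465 + 6102) = (28626 + 19*√(-27 + 2*I))*33567 = 960888942 + 637773*√(-27 + 2*I)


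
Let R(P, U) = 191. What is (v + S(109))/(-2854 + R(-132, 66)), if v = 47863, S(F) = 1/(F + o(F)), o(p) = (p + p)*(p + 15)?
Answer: -1299049684/72276483 ≈ -17.973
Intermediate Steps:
o(p) = 2*p*(15 + p) (o(p) = (2*p)*(15 + p) = 2*p*(15 + p))
S(F) = 1/(F + 2*F*(15 + F))
(v + S(109))/(-2854 + R(-132, 66)) = (47863 + 1/(109*(31 + 2*109)))/(-2854 + 191) = (47863 + 1/(109*(31 + 218)))/(-2663) = (47863 + (1/109)/249)*(-1/2663) = (47863 + (1/109)*(1/249))*(-1/2663) = (47863 + 1/27141)*(-1/2663) = (1299049684/27141)*(-1/2663) = -1299049684/72276483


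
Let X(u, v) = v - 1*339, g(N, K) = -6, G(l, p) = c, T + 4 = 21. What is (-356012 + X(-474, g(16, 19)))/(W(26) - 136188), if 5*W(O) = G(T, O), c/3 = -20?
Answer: 356357/136200 ≈ 2.6164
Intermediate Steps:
T = 17 (T = -4 + 21 = 17)
c = -60 (c = 3*(-20) = -60)
G(l, p) = -60
W(O) = -12 (W(O) = (1/5)*(-60) = -12)
X(u, v) = -339 + v (X(u, v) = v - 339 = -339 + v)
(-356012 + X(-474, g(16, 19)))/(W(26) - 136188) = (-356012 + (-339 - 6))/(-12 - 136188) = (-356012 - 345)/(-136200) = -356357*(-1/136200) = 356357/136200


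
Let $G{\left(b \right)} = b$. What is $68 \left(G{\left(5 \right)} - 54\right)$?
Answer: $-3332$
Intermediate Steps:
$68 \left(G{\left(5 \right)} - 54\right) = 68 \left(5 - 54\right) = 68 \left(-49\right) = -3332$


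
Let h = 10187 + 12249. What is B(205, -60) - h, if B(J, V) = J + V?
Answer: -22291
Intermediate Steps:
h = 22436
B(205, -60) - h = (205 - 60) - 1*22436 = 145 - 22436 = -22291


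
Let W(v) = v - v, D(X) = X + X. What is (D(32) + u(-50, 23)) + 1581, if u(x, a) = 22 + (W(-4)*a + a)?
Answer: 1690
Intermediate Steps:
D(X) = 2*X
W(v) = 0
u(x, a) = 22 + a (u(x, a) = 22 + (0*a + a) = 22 + (0 + a) = 22 + a)
(D(32) + u(-50, 23)) + 1581 = (2*32 + (22 + 23)) + 1581 = (64 + 45) + 1581 = 109 + 1581 = 1690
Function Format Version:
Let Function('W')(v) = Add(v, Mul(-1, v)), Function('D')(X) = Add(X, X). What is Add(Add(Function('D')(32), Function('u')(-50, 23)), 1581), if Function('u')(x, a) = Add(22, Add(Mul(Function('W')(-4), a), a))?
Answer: 1690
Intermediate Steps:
Function('D')(X) = Mul(2, X)
Function('W')(v) = 0
Function('u')(x, a) = Add(22, a) (Function('u')(x, a) = Add(22, Add(Mul(0, a), a)) = Add(22, Add(0, a)) = Add(22, a))
Add(Add(Function('D')(32), Function('u')(-50, 23)), 1581) = Add(Add(Mul(2, 32), Add(22, 23)), 1581) = Add(Add(64, 45), 1581) = Add(109, 1581) = 1690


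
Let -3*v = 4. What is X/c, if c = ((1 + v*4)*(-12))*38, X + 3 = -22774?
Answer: -22777/1976 ≈ -11.527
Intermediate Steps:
X = -22777 (X = -3 - 22774 = -22777)
v = -4/3 (v = -1/3*4 = -4/3 ≈ -1.3333)
c = 1976 (c = ((1 - 4/3*4)*(-12))*38 = ((1 - 16/3)*(-12))*38 = -13/3*(-12)*38 = 52*38 = 1976)
X/c = -22777/1976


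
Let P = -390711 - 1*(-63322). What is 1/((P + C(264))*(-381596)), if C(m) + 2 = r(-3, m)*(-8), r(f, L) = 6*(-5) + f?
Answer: 1/124830354692 ≈ 8.0109e-12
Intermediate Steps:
P = -327389 (P = -390711 + 63322 = -327389)
r(f, L) = -30 + f
C(m) = 262 (C(m) = -2 + (-30 - 3)*(-8) = -2 - 33*(-8) = -2 + 264 = 262)
1/((P + C(264))*(-381596)) = 1/((-327389 + 262)*(-381596)) = -1/381596/(-327127) = -1/327127*(-1/381596) = 1/124830354692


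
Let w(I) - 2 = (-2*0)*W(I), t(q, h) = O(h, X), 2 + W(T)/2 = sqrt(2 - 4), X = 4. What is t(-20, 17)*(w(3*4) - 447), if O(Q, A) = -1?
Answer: 445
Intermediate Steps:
W(T) = -4 + 2*I*sqrt(2) (W(T) = -4 + 2*sqrt(2 - 4) = -4 + 2*sqrt(-2) = -4 + 2*(I*sqrt(2)) = -4 + 2*I*sqrt(2))
t(q, h) = -1
w(I) = 2 (w(I) = 2 + (-2*0)*(-4 + 2*I*sqrt(2)) = 2 + 0*(-4 + 2*I*sqrt(2)) = 2 + 0 = 2)
t(-20, 17)*(w(3*4) - 447) = -(2 - 447) = -1*(-445) = 445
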